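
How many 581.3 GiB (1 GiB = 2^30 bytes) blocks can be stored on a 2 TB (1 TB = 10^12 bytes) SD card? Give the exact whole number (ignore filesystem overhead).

3

Capacity: 2 TB = 2,000,000,000,000 bytes
Per item: 581.3 GiB = 624,166,122,291.2 bytes
⌊2,000,000,000,000 / 624,166,122,291.2⌋ = 3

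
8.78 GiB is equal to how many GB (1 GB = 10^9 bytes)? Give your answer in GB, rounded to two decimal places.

8.78 GiB = 8.78 × 2^30 bytes = 9,427,453,214.72 bytes
1 GB = 1,000,000,000 bytes
9,427,453,214.72 / 1,000,000,000 = 9.43 GB

9.43 GB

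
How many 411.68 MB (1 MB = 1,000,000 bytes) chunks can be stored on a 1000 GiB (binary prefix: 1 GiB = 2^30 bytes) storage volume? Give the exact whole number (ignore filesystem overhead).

2,608

Capacity: 1000 GiB = 1,073,741,824,000 bytes
Per item: 411.68 MB = 411,680,000 bytes
⌊1,073,741,824,000 / 411,680,000⌋ = 2,608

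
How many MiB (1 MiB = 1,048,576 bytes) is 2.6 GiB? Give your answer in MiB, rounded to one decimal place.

2,662.4 MiB

2.6 GiB × 1,073,741,824 bytes/GiB = 2,791,728,742.4 bytes
1 MiB = 2^20 bytes = 1,048,576 bytes
2,791,728,742.4 / 1,048,576 = 2,662.4 MiB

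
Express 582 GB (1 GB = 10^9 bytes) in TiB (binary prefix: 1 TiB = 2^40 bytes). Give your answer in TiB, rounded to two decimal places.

582 GB = 582 × 10^9 bytes = 582,000,000,000 bytes
1 TiB = 1,099,511,627,776 bytes
582,000,000,000 / 1,099,511,627,776 = 0.53 TiB

0.53 TiB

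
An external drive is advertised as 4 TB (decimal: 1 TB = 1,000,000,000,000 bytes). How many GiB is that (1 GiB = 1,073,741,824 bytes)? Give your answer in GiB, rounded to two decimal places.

4 TB = 4 × 10^12 bytes = 4,000,000,000,000 bytes
1 GiB = 1,073,741,824 bytes
4,000,000,000,000 / 1,073,741,824 = 3,725.29 GiB

3,725.29 GiB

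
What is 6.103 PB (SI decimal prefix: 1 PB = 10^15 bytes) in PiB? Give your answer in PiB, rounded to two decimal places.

6.103 PB × 1,000,000,000,000,000 bytes/PB = 6,103,000,000,000,000 bytes
1 PiB = 2^50 bytes = 1,125,899,906,842,624 bytes
6,103,000,000,000,000 / 1,125,899,906,842,624 = 5.42 PiB

5.42 PiB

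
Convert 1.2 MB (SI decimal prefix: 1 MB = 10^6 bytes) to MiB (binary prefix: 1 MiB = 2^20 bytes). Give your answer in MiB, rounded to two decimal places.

1.14 MiB

1.2 MB × 1,000,000 bytes/MB = 1,200,000 bytes
1 MiB = 2^20 bytes = 1,048,576 bytes
1,200,000 / 1,048,576 = 1.14 MiB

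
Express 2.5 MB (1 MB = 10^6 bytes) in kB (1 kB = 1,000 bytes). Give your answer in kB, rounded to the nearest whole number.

2,500 kB

2.5 MB = 2.5 × 10^6 bytes = 2,500,000 bytes
1 kB = 10^3 bytes = 1,000 bytes
2,500,000 / 1,000 = 2,500 kB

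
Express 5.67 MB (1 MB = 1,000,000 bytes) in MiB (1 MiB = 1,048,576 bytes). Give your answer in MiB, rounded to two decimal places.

5.67 MB × 1,000,000 bytes/MB = 5,670,000 bytes
1 MiB = 2^20 bytes = 1,048,576 bytes
5,670,000 / 1,048,576 = 5.41 MiB

5.41 MiB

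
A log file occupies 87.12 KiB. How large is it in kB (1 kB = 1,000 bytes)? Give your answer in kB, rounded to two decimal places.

89.21 kB

87.12 KiB × 1,024 bytes/KiB = 89,210.88 bytes
1 kB = 1,000 bytes
89,210.88 / 1,000 = 89.21 kB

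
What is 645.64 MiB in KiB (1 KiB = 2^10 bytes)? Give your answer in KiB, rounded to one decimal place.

661,135.4 KiB

645.64 MiB × 1,048,576 bytes/MiB = 677,002,608.64 bytes
1 KiB = 1,024 bytes
677,002,608.64 / 1,024 = 661,135.4 KiB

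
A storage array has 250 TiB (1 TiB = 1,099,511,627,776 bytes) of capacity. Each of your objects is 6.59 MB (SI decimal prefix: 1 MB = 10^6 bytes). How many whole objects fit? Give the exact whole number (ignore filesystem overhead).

41,711,366

Capacity: 250 TiB = 274,877,906,944,000 bytes
Per item: 6.59 MB = 6,590,000 bytes
⌊274,877,906,944,000 / 6,590,000⌋ = 41,711,366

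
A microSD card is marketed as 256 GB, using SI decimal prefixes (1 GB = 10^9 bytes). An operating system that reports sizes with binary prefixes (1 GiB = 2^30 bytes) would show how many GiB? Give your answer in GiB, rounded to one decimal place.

238.4 GiB

256 GB × 1,000,000,000 bytes/GB = 256,000,000,000 bytes
1 GiB = 2^30 bytes = 1,073,741,824 bytes
256,000,000,000 / 1,073,741,824 = 238.4 GiB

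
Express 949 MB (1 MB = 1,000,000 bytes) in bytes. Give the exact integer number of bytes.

949 × 1,000,000 = 949,000,000 bytes

949,000,000 bytes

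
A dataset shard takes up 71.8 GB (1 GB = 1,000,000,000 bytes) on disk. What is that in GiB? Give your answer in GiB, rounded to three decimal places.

71.8 GB = 71.8 × 10^9 bytes = 71,800,000,000 bytes
1 GiB = 1,073,741,824 bytes
71,800,000,000 / 1,073,741,824 = 66.869 GiB

66.869 GiB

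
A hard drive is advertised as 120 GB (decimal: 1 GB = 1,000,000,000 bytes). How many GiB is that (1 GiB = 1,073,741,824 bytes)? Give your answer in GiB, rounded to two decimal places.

111.76 GiB

120 GB × 1,000,000,000 bytes/GB = 120,000,000,000 bytes
1 GiB = 2^30 bytes = 1,073,741,824 bytes
120,000,000,000 / 1,073,741,824 = 111.76 GiB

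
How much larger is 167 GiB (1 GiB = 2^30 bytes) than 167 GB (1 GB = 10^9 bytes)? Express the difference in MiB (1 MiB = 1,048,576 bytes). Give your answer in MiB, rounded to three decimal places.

167 GiB = 167 × 1,073,741,824 = 179,314,884,608 bytes
167 GB = 167 × 1,000,000,000 = 167,000,000,000 bytes
difference = 12,314,884,608 bytes
12,314,884,608 / 1,048,576 = 11,744.389 MiB

11,744.389 MiB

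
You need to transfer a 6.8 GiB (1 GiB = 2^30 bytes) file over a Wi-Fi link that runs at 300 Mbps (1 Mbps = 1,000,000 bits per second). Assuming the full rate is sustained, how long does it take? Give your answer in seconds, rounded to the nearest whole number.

6.8 GiB = 7,301,444,403.2 bytes = 58,411,555,225.6 bits
300 Mbps = 300,000,000 bits/s
time = 58,411,555,225.6 / 300,000,000 = 195 s

195 seconds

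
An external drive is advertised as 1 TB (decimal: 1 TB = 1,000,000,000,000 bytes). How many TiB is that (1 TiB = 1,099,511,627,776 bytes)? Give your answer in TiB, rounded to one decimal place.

1 TB = 1 × 10^12 bytes = 1,000,000,000,000 bytes
1 TiB = 2^40 bytes = 1,099,511,627,776 bytes
1,000,000,000,000 / 1,099,511,627,776 = 0.9 TiB

0.9 TiB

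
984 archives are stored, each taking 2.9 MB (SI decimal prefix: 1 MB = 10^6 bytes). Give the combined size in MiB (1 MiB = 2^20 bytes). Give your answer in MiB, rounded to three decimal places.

2,721.405 MiB

Total = 984 × 2.9 MB = 2853.6 MB
= 2853.6 × 1,000,000 bytes = 2,853,600,000 bytes
1 MiB = 1,048,576 bytes
2,853,600,000 / 1,048,576 = 2,721.405 MiB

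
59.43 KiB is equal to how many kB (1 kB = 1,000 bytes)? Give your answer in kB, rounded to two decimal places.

60.86 kB

59.43 KiB = 59.43 × 2^10 bytes = 60,856.32 bytes
1 kB = 1,000 bytes
60,856.32 / 1,000 = 60.86 kB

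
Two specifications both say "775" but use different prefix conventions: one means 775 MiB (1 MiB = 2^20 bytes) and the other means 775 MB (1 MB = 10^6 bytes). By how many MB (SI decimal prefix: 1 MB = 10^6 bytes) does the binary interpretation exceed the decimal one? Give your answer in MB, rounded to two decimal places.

37.65 MB

775 MiB = 775 × 1,048,576 = 812,646,400 bytes
775 MB = 775 × 1,000,000 = 775,000,000 bytes
difference = 37,646,400 bytes
37,646,400 / 1,000,000 = 37.65 MB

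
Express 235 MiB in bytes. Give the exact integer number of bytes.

235 × 1,048,576 = 246,415,360 bytes  (1 MiB = 2^20 bytes)

246,415,360 bytes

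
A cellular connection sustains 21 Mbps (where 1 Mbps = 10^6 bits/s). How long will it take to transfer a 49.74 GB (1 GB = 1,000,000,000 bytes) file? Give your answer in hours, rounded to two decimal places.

49.74 GB = 49,740,000,000 bytes = 397,920,000,000 bits
21 Mbps = 21,000,000 bits/s
time = 397,920,000,000 / 21,000,000 = 18,948.5714 s
18,948.5714 s / 3600 = 5.26 hours

5.26 hours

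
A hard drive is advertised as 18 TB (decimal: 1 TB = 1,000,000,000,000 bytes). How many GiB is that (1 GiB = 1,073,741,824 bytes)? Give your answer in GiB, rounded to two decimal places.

16,763.81 GiB

18 TB = 18 × 10^12 bytes = 18,000,000,000,000 bytes
1 GiB = 1,073,741,824 bytes
18,000,000,000,000 / 1,073,741,824 = 16,763.81 GiB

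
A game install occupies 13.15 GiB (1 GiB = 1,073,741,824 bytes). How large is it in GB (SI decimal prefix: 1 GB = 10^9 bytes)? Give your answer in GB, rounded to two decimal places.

13.15 GiB = 13.15 × 2^30 bytes = 14,119,704,985.6 bytes
1 GB = 1,000,000,000 bytes
14,119,704,985.6 / 1,000,000,000 = 14.12 GB

14.12 GB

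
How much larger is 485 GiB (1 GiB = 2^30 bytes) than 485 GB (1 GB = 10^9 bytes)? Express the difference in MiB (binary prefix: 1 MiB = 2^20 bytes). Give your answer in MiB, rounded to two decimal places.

34,107.96 MiB

485 GiB = 485 × 1,073,741,824 = 520,764,784,640 bytes
485 GB = 485 × 1,000,000,000 = 485,000,000,000 bytes
difference = 35,764,784,640 bytes
35,764,784,640 / 1,048,576 = 34,107.96 MiB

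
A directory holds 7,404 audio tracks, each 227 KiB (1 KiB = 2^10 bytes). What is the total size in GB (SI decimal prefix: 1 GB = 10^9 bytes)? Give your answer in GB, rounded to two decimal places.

1.72 GB

Total = 7,404 × 227 KiB = 1,680,708 KiB
= 1,680,708 × 1,024 bytes = 1,721,044,992 bytes
1 GB = 1,000,000,000 bytes
1,721,044,992 / 1,000,000,000 = 1.72 GB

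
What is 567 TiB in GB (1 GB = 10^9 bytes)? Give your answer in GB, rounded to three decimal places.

567 TiB × 1,099,511,627,776 bytes/TiB = 623,423,092,948,992 bytes
1 GB = 1,000,000,000 bytes
623,423,092,948,992 / 1,000,000,000 = 623,423.093 GB

623,423.093 GB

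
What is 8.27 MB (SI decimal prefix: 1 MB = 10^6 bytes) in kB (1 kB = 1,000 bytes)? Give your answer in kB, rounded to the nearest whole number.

8,270 kB

8.27 MB × 1,000,000 bytes/MB = 8,270,000 bytes
1 kB = 10^3 bytes = 1,000 bytes
8,270,000 / 1,000 = 8,270 kB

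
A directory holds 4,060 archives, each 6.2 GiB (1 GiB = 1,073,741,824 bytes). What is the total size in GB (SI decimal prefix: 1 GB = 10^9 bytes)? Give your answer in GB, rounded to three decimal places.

Total = 4,060 × 6.2 GiB = 25,172 GiB
= 25,172 × 1,073,741,824 bytes = 27,028,229,193,728 bytes
1 GB = 1,000,000,000 bytes
27,028,229,193,728 / 1,000,000,000 = 27,028.229 GB

27,028.229 GB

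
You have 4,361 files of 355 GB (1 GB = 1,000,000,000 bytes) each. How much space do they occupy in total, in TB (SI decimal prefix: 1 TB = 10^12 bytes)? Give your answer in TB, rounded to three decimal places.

1,548.155 TB

Total = 4,361 × 355 GB = 1,548,155 GB
= 1,548,155 × 1,000,000,000 bytes = 1,548,155,000,000,000 bytes
1 TB = 1,000,000,000,000 bytes
1,548,155,000,000,000 / 1,000,000,000,000 = 1,548.155 TB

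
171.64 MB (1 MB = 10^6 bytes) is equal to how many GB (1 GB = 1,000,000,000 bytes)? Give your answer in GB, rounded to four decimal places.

171.64 MB = 171.64 × 10^6 bytes = 171,640,000 bytes
1 GB = 10^9 bytes = 1,000,000,000 bytes
171,640,000 / 1,000,000,000 = 0.1716 GB

0.1716 GB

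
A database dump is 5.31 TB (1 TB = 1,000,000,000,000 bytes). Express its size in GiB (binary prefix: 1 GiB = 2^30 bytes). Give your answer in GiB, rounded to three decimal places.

4,945.323 GiB

5.31 TB × 1,000,000,000,000 bytes/TB = 5,310,000,000,000 bytes
1 GiB = 2^30 bytes = 1,073,741,824 bytes
5,310,000,000,000 / 1,073,741,824 = 4,945.323 GiB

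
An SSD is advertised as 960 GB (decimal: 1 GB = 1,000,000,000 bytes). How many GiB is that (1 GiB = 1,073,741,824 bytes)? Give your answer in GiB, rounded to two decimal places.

894.07 GiB

960 GB × 1,000,000,000 bytes/GB = 960,000,000,000 bytes
1 GiB = 1,073,741,824 bytes
960,000,000,000 / 1,073,741,824 = 894.07 GiB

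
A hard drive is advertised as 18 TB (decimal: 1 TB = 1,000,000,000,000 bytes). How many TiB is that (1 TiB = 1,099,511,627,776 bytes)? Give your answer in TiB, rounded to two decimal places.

18 TB × 1,000,000,000,000 bytes/TB = 18,000,000,000,000 bytes
1 TiB = 1,099,511,627,776 bytes
18,000,000,000,000 / 1,099,511,627,776 = 16.37 TiB

16.37 TiB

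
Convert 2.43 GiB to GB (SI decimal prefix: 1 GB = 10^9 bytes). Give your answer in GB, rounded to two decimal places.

2.61 GB

2.43 GiB = 2.43 × 2^30 bytes = 2,609,192,632.32 bytes
1 GB = 10^9 bytes = 1,000,000,000 bytes
2,609,192,632.32 / 1,000,000,000 = 2.61 GB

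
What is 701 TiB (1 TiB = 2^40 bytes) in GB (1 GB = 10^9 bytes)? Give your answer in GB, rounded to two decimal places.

701 TiB × 1,099,511,627,776 bytes/TiB = 770,757,651,070,976 bytes
1 GB = 1,000,000,000 bytes
770,757,651,070,976 / 1,000,000,000 = 770,757.65 GB

770,757.65 GB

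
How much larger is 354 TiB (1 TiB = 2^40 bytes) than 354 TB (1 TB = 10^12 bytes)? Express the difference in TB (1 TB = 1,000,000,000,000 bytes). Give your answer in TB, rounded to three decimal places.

35.227 TB

354 TiB = 354 × 1,099,511,627,776 = 389,227,116,232,704 bytes
354 TB = 354 × 1,000,000,000,000 = 354,000,000,000,000 bytes
difference = 35,227,116,232,704 bytes
35,227,116,232,704 / 1,000,000,000,000 = 35.227 TB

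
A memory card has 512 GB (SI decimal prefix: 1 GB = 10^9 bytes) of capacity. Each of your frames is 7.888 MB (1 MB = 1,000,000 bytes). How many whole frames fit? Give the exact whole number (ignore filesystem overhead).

Capacity: 512 GB = 512,000,000,000 bytes
Per item: 7.888 MB = 7,888,000 bytes
⌊512,000,000,000 / 7,888,000⌋ = 64,908

64,908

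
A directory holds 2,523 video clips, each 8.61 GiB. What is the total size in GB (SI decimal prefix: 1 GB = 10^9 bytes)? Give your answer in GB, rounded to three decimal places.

Total = 2,523 × 8.61 GiB = 21723.03 GiB
= 21723.03 × 1,073,741,824 bytes = 23,324,925,855,006.72 bytes
1 GB = 1,000,000,000 bytes
23,324,925,855,006.72 / 1,000,000,000 = 23,324.926 GB

23,324.926 GB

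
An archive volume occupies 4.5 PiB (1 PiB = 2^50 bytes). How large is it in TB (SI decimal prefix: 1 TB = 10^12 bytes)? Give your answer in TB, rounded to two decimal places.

4.5 PiB = 4.5 × 2^50 bytes = 5,066,549,580,791,808 bytes
1 TB = 10^12 bytes = 1,000,000,000,000 bytes
5,066,549,580,791,808 / 1,000,000,000,000 = 5,066.55 TB

5,066.55 TB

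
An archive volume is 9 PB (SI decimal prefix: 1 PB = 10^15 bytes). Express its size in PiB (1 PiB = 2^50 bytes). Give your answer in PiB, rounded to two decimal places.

7.99 PiB

9 PB = 9 × 10^15 bytes = 9,000,000,000,000,000 bytes
1 PiB = 2^50 bytes = 1,125,899,906,842,624 bytes
9,000,000,000,000,000 / 1,125,899,906,842,624 = 7.99 PiB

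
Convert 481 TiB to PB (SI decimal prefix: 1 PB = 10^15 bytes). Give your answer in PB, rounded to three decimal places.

0.529 PB

481 TiB = 481 × 2^40 bytes = 528,865,092,960,256 bytes
1 PB = 10^15 bytes = 1,000,000,000,000,000 bytes
528,865,092,960,256 / 1,000,000,000,000,000 = 0.529 PB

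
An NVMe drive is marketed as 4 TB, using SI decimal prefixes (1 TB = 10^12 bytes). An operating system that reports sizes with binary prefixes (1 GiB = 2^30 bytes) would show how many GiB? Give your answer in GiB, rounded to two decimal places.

3,725.29 GiB

4 TB = 4 × 10^12 bytes = 4,000,000,000,000 bytes
1 GiB = 2^30 bytes = 1,073,741,824 bytes
4,000,000,000,000 / 1,073,741,824 = 3,725.29 GiB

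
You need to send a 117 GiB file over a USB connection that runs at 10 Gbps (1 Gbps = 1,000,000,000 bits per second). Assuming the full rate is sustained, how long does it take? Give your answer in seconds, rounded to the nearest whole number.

117 GiB = 125,627,793,408 bytes = 1,005,022,347,264 bits
10 Gbps = 10,000,000,000 bits/s
time = 1,005,022,347,264 / 10,000,000,000 = 101 s

101 seconds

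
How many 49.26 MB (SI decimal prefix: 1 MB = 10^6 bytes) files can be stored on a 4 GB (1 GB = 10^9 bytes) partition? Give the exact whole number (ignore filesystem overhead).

Capacity: 4 GB = 4,000,000,000 bytes
Per item: 49.26 MB = 49,260,000 bytes
⌊4,000,000,000 / 49,260,000⌋ = 81

81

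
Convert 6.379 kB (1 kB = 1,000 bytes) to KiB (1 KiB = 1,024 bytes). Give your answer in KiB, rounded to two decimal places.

6.379 kB × 1,000 bytes/kB = 6,379 bytes
1 KiB = 2^10 bytes = 1,024 bytes
6,379 / 1,024 = 6.23 KiB

6.23 KiB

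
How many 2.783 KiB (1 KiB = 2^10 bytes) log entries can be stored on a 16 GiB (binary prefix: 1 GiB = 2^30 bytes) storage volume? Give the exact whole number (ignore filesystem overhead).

Capacity: 16 GiB = 17,179,869,184 bytes
Per item: 2.783 KiB = 2,849.792 bytes
⌊17,179,869,184 / 2,849.792⌋ = 6,028,464

6,028,464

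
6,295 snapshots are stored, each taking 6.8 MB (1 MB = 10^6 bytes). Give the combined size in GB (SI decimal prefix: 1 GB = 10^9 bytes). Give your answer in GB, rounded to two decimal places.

Total = 6,295 × 6.8 MB = 42,806 MB
= 42,806 × 1,000,000 bytes = 42,806,000,000 bytes
1 GB = 1,000,000,000 bytes
42,806,000,000 / 1,000,000,000 = 42.81 GB

42.81 GB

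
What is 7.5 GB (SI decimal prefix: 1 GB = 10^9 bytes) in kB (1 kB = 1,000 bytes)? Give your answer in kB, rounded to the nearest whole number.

7.5 GB = 7.5 × 10^9 bytes = 7,500,000,000 bytes
1 kB = 10^3 bytes = 1,000 bytes
7,500,000,000 / 1,000 = 7,500,000 kB

7,500,000 kB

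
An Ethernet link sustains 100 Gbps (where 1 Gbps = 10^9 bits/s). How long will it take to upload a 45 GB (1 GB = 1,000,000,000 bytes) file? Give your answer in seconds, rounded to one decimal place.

45 GB = 45,000,000,000 bytes = 360,000,000,000 bits
100 Gbps = 100,000,000,000 bits/s
time = 360,000,000,000 / 100,000,000,000 = 3.6 s

3.6 seconds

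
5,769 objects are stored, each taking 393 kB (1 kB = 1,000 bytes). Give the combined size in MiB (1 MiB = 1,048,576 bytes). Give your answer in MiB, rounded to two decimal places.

2,162.19 MiB

Total = 5,769 × 393 kB = 2,267,217 kB
= 2,267,217 × 1,000 bytes = 2,267,217,000 bytes
1 MiB = 1,048,576 bytes
2,267,217,000 / 1,048,576 = 2,162.19 MiB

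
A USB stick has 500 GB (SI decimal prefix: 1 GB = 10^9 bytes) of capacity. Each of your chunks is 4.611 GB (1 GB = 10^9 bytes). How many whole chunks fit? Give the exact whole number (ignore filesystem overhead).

Capacity: 500 GB = 500,000,000,000 bytes
Per item: 4.611 GB = 4,611,000,000 bytes
⌊500,000,000,000 / 4,611,000,000⌋ = 108

108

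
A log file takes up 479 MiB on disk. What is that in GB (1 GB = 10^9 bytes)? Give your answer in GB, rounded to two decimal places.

0.50 GB

479 MiB = 479 × 2^20 bytes = 502,267,904 bytes
1 GB = 10^9 bytes = 1,000,000,000 bytes
502,267,904 / 1,000,000,000 = 0.50 GB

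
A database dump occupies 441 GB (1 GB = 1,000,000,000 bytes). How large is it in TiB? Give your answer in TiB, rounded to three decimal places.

441 GB × 1,000,000,000 bytes/GB = 441,000,000,000 bytes
1 TiB = 2^40 bytes = 1,099,511,627,776 bytes
441,000,000,000 / 1,099,511,627,776 = 0.401 TiB

0.401 TiB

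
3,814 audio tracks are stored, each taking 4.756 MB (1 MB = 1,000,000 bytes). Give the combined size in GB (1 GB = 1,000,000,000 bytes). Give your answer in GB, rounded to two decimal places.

Total = 3,814 × 4.756 MB = 18139.384 MB
= 18139.384 × 1,000,000 bytes = 18,139,384,000 bytes
1 GB = 1,000,000,000 bytes
18,139,384,000 / 1,000,000,000 = 18.14 GB

18.14 GB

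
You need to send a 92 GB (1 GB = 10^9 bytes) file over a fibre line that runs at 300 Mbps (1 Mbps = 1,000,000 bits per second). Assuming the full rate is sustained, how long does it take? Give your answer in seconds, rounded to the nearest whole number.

92 GB = 92,000,000,000 bytes = 736,000,000,000 bits
300 Mbps = 300,000,000 bits/s
time = 736,000,000,000 / 300,000,000 = 2,453 s

2,453 seconds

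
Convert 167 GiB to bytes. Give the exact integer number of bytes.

179,314,884,608 bytes

167 × 1,073,741,824 = 179,314,884,608 bytes  (1 GiB = 2^30 bytes)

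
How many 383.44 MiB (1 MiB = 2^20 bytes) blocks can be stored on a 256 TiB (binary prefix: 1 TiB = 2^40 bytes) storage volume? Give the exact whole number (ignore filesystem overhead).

Capacity: 256 TiB = 281,474,976,710,656 bytes
Per item: 383.44 MiB = 402,065,981.44 bytes
⌊281,474,976,710,656 / 402,065,981.44⌋ = 700,071

700,071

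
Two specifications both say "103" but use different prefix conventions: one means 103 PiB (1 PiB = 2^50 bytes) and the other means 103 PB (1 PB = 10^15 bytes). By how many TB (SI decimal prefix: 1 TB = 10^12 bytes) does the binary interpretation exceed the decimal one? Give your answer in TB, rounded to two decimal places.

103 PiB = 103 × 1,125,899,906,842,624 = 115,967,690,404,790,272 bytes
103 PB = 103 × 1,000,000,000,000,000 = 103,000,000,000,000,000 bytes
difference = 12,967,690,404,790,272 bytes
12,967,690,404,790,272 / 1,000,000,000,000 = 12,967.69 TB

12,967.69 TB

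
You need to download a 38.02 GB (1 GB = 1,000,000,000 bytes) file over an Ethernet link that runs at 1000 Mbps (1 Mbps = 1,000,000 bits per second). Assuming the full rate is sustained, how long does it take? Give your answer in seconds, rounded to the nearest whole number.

38.02 GB = 38,020,000,000 bytes = 304,160,000,000 bits
1000 Mbps = 1,000,000,000 bits/s
time = 304,160,000,000 / 1,000,000,000 = 304 s

304 seconds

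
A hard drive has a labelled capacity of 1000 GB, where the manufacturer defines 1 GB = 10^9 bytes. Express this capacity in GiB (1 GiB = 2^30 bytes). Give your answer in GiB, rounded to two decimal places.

931.32 GiB

1000 GB = 1000 × 10^9 bytes = 1,000,000,000,000 bytes
1 GiB = 2^30 bytes = 1,073,741,824 bytes
1,000,000,000,000 / 1,073,741,824 = 931.32 GiB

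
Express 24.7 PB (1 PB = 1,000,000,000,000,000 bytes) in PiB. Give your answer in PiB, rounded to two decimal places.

24.7 PB × 1,000,000,000,000,000 bytes/PB = 24,700,000,000,000,000 bytes
1 PiB = 1,125,899,906,842,624 bytes
24,700,000,000,000,000 / 1,125,899,906,842,624 = 21.94 PiB

21.94 PiB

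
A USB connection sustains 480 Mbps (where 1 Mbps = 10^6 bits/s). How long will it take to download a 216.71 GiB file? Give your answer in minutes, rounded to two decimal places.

216.71 GiB = 232,690,590,679.04 bytes = 1,861,524,725,432.32 bits
480 Mbps = 480,000,000 bits/s
time = 1,861,524,725,432.32 / 480,000,000 = 3,878.177 s
3,878.177 s / 60 = 64.64 minutes

64.64 minutes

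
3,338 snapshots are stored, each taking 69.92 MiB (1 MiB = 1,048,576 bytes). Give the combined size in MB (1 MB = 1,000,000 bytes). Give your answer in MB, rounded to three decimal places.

Total = 3,338 × 69.92 MiB = 233392.96 MiB
= 233392.96 × 1,048,576 bytes = 244,730,256,424.96 bytes
1 MB = 1,000,000 bytes
244,730,256,424.96 / 1,000,000 = 244,730.256 MB

244,730.256 MB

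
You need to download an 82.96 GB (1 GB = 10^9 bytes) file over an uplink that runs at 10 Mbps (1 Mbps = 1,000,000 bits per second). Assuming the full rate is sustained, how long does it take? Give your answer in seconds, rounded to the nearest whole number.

82.96 GB = 82,960,000,000 bytes = 663,680,000,000 bits
10 Mbps = 10,000,000 bits/s
time = 663,680,000,000 / 10,000,000 = 66,368 s

66,368 seconds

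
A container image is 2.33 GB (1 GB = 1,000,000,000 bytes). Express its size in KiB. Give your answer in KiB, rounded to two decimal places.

2,275,390.63 KiB

2.33 GB = 2.33 × 10^9 bytes = 2,330,000,000 bytes
1 KiB = 1,024 bytes
2,330,000,000 / 1,024 = 2,275,390.63 KiB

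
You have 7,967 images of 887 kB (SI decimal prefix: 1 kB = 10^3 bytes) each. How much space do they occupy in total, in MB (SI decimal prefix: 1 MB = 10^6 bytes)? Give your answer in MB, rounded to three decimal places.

7,066.729 MB

Total = 7,967 × 887 kB = 7,066,729 kB
= 7,066,729 × 1,000 bytes = 7,066,729,000 bytes
1 MB = 1,000,000 bytes
7,066,729,000 / 1,000,000 = 7,066.729 MB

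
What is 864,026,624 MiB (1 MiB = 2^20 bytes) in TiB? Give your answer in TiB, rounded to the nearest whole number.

864,026,624 MiB = 864,026,624 × 2^20 bytes = 905,997,581,287,424 bytes
1 TiB = 2^40 bytes = 1,099,511,627,776 bytes
905,997,581,287,424 / 1,099,511,627,776 = 824 TiB

824 TiB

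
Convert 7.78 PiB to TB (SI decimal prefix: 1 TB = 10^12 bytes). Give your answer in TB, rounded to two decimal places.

8,759.50 TB

7.78 PiB × 1,125,899,906,842,624 bytes/PiB = 8,759,501,275,235,614.72 bytes
1 TB = 10^12 bytes = 1,000,000,000,000 bytes
8,759,501,275,235,614.72 / 1,000,000,000,000 = 8,759.50 TB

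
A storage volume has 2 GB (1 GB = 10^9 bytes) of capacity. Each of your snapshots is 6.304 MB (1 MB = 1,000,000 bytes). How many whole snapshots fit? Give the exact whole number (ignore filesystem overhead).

Capacity: 2 GB = 2,000,000,000 bytes
Per item: 6.304 MB = 6,304,000 bytes
⌊2,000,000,000 / 6,304,000⌋ = 317

317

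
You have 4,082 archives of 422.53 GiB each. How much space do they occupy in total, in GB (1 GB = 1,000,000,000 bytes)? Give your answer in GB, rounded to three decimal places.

1,851,954.958 GB

Total = 4,082 × 422.53 GiB = 1724767.46 GiB
= 1724767.46 × 1,073,741,824 bytes = 1,851,954,958,476,247.04 bytes
1 GB = 1,000,000,000 bytes
1,851,954,958,476,247.04 / 1,000,000,000 = 1,851,954.958 GB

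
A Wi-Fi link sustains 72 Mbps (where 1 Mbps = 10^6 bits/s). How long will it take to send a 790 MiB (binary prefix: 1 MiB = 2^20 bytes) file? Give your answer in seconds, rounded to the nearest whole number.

92 seconds

790 MiB = 828,375,040 bytes = 6,627,000,320 bits
72 Mbps = 72,000,000 bits/s
time = 6,627,000,320 / 72,000,000 = 92 s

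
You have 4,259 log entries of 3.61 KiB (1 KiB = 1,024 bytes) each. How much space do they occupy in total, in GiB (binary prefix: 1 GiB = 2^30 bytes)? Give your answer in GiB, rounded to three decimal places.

0.015 GiB

Total = 4,259 × 3.61 KiB = 15374.99 KiB
= 15374.99 × 1,024 bytes = 15,743,989.76 bytes
1 GiB = 1,073,741,824 bytes
15,743,989.76 / 1,073,741,824 = 0.015 GiB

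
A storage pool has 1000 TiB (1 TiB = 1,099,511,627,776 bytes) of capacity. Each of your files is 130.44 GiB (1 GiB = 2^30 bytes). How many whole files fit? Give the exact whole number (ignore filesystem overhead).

7,850

Capacity: 1000 TiB = 1,099,511,627,776,000 bytes
Per item: 130.44 GiB = 140,058,883,522.56 bytes
⌊1,099,511,627,776,000 / 140,058,883,522.56⌋ = 7,850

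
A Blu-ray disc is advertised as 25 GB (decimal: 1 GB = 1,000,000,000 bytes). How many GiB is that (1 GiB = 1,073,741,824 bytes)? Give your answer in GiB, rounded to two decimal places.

23.28 GiB

25 GB = 25 × 10^9 bytes = 25,000,000,000 bytes
1 GiB = 1,073,741,824 bytes
25,000,000,000 / 1,073,741,824 = 23.28 GiB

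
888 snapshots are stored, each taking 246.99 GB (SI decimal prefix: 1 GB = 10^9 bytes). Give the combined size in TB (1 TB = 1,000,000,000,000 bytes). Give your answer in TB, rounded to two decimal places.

219.33 TB

Total = 888 × 246.99 GB = 219327.12 GB
= 219327.12 × 1,000,000,000 bytes = 219,327,120,000,000 bytes
1 TB = 1,000,000,000,000 bytes
219,327,120,000,000 / 1,000,000,000,000 = 219.33 TB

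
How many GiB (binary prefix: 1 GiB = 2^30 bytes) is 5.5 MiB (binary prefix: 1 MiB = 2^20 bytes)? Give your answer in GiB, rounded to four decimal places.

0.0054 GiB

5.5 MiB × 1,048,576 bytes/MiB = 5,767,168 bytes
1 GiB = 2^30 bytes = 1,073,741,824 bytes
5,767,168 / 1,073,741,824 = 0.0054 GiB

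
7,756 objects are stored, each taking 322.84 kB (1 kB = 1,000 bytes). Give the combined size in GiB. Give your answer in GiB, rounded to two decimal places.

2.33 GiB

Total = 7,756 × 322.84 kB = 2503947.04 kB
= 2503947.04 × 1,000 bytes = 2,503,947,040 bytes
1 GiB = 1,073,741,824 bytes
2,503,947,040 / 1,073,741,824 = 2.33 GiB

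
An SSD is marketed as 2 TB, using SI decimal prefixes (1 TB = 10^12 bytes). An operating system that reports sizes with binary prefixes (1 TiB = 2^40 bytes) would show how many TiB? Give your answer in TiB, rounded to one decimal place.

1.8 TiB

2 TB = 2 × 10^12 bytes = 2,000,000,000,000 bytes
1 TiB = 2^40 bytes = 1,099,511,627,776 bytes
2,000,000,000,000 / 1,099,511,627,776 = 1.8 TiB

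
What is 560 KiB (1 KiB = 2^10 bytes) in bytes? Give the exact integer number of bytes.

573,440 bytes

560 × 1,024 = 573,440 bytes  (1 KiB = 2^10 bytes)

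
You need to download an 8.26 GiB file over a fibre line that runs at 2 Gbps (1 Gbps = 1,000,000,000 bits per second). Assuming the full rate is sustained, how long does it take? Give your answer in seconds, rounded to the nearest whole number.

35 seconds

8.26 GiB = 8,869,107,466.24 bytes = 70,952,859,729.92 bits
2 Gbps = 2,000,000,000 bits/s
time = 70,952,859,729.92 / 2,000,000,000 = 35 s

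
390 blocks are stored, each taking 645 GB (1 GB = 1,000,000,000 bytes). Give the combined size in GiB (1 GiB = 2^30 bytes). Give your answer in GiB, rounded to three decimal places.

234,274.194 GiB

Total = 390 × 645 GB = 251,550 GB
= 251,550 × 1,000,000,000 bytes = 251,550,000,000,000 bytes
1 GiB = 1,073,741,824 bytes
251,550,000,000,000 / 1,073,741,824 = 234,274.194 GiB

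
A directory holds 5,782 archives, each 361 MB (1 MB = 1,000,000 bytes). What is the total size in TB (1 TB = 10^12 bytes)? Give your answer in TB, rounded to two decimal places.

2.09 TB

Total = 5,782 × 361 MB = 2,087,302 MB
= 2,087,302 × 1,000,000 bytes = 2,087,302,000,000 bytes
1 TB = 1,000,000,000,000 bytes
2,087,302,000,000 / 1,000,000,000,000 = 2.09 TB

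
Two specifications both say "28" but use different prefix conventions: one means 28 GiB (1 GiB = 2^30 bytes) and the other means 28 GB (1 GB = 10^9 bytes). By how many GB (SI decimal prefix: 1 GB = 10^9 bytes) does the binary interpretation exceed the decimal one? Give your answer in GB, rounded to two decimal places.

28 GiB = 28 × 1,073,741,824 = 30,064,771,072 bytes
28 GB = 28 × 1,000,000,000 = 28,000,000,000 bytes
difference = 2,064,771,072 bytes
2,064,771,072 / 1,000,000,000 = 2.06 GB

2.06 GB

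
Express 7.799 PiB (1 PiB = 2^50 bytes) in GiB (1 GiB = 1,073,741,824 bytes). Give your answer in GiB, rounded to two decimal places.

7.799 PiB × 1,125,899,906,842,624 bytes/PiB = 8,780,893,373,465,624.576 bytes
1 GiB = 2^30 bytes = 1,073,741,824 bytes
8,780,893,373,465,624.576 / 1,073,741,824 = 8,177,844.22 GiB

8,177,844.22 GiB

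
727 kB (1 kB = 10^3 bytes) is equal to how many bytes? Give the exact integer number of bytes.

727 × 1,000 = 727,000 bytes  (1 kB = 10^3 bytes)

727,000 bytes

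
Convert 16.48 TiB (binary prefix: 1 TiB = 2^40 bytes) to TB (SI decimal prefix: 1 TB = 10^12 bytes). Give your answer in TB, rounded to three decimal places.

18.120 TB

16.48 TiB = 16.48 × 2^40 bytes = 18,119,951,625,748.48 bytes
1 TB = 1,000,000,000,000 bytes
18,119,951,625,748.48 / 1,000,000,000,000 = 18.120 TB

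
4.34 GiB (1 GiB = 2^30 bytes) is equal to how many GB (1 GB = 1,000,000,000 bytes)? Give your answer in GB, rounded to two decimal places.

4.66 GB

4.34 GiB × 1,073,741,824 bytes/GiB = 4,660,039,516.16 bytes
1 GB = 1,000,000,000 bytes
4,660,039,516.16 / 1,000,000,000 = 4.66 GB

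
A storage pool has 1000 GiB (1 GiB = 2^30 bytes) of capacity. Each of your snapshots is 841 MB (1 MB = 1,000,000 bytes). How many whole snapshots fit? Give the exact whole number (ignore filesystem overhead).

Capacity: 1000 GiB = 1,073,741,824,000 bytes
Per item: 841 MB = 841,000,000 bytes
⌊1,073,741,824,000 / 841,000,000⌋ = 1,276

1,276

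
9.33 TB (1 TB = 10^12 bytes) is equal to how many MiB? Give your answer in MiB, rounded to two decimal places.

8,897,781.37 MiB

9.33 TB = 9.33 × 10^12 bytes = 9,330,000,000,000 bytes
1 MiB = 1,048,576 bytes
9,330,000,000,000 / 1,048,576 = 8,897,781.37 MiB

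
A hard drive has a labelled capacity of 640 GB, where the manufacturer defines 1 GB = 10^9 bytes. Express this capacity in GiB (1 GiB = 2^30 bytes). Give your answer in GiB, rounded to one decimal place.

596.0 GiB

640 GB = 640 × 10^9 bytes = 640,000,000,000 bytes
1 GiB = 1,073,741,824 bytes
640,000,000,000 / 1,073,741,824 = 596.0 GiB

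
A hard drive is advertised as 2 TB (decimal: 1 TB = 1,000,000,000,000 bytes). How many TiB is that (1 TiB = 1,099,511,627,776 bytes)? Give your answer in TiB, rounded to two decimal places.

1.82 TiB

2 TB × 1,000,000,000,000 bytes/TB = 2,000,000,000,000 bytes
1 TiB = 2^40 bytes = 1,099,511,627,776 bytes
2,000,000,000,000 / 1,099,511,627,776 = 1.82 TiB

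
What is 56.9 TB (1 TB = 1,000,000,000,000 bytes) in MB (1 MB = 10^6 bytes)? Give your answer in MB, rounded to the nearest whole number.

56,900,000 MB

56.9 TB × 1,000,000,000,000 bytes/TB = 56,900,000,000,000 bytes
1 MB = 1,000,000 bytes
56,900,000,000,000 / 1,000,000 = 56,900,000 MB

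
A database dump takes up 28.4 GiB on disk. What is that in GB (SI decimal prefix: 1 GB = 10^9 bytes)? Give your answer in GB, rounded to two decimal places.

28.4 GiB = 28.4 × 2^30 bytes = 30,494,267,801.6 bytes
1 GB = 1,000,000,000 bytes
30,494,267,801.6 / 1,000,000,000 = 30.49 GB

30.49 GB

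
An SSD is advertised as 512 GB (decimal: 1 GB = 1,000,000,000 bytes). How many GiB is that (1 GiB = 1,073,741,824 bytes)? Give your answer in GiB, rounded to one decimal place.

476.8 GiB

512 GB = 512 × 10^9 bytes = 512,000,000,000 bytes
1 GiB = 2^30 bytes = 1,073,741,824 bytes
512,000,000,000 / 1,073,741,824 = 476.8 GiB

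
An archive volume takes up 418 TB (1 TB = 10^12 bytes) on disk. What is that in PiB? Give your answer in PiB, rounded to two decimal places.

0.37 PiB

418 TB = 418 × 10^12 bytes = 418,000,000,000,000 bytes
1 PiB = 1,125,899,906,842,624 bytes
418,000,000,000,000 / 1,125,899,906,842,624 = 0.37 PiB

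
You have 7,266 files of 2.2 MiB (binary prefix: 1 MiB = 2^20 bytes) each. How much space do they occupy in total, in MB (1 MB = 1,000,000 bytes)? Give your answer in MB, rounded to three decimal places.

16,761.697 MB

Total = 7,266 × 2.2 MiB = 15985.2 MiB
= 15985.2 × 1,048,576 bytes = 16,761,697,075.2 bytes
1 MB = 1,000,000 bytes
16,761,697,075.2 / 1,000,000 = 16,761.697 MB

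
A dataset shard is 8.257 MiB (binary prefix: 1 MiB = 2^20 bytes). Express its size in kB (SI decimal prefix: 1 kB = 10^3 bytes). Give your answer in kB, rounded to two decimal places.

8,658.09 kB

8.257 MiB × 1,048,576 bytes/MiB = 8,658,092.032 bytes
1 kB = 10^3 bytes = 1,000 bytes
8,658,092.032 / 1,000 = 8,658.09 kB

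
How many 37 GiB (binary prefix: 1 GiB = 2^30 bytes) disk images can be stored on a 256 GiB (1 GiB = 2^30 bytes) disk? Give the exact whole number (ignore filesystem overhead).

Capacity: 256 GiB = 274,877,906,944 bytes
Per item: 37 GiB = 39,728,447,488 bytes
⌊274,877,906,944 / 39,728,447,488⌋ = 6

6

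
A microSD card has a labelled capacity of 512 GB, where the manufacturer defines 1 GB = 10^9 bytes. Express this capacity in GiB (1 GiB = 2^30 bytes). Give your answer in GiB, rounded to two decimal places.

512 GB = 512 × 10^9 bytes = 512,000,000,000 bytes
1 GiB = 2^30 bytes = 1,073,741,824 bytes
512,000,000,000 / 1,073,741,824 = 476.84 GiB

476.84 GiB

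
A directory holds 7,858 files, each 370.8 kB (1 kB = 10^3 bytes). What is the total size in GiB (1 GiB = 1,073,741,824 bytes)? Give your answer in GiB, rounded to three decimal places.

2.714 GiB

Total = 7,858 × 370.8 kB = 2913746.4 kB
= 2913746.4 × 1,000 bytes = 2,913,746,400 bytes
1 GiB = 1,073,741,824 bytes
2,913,746,400 / 1,073,741,824 = 2.714 GiB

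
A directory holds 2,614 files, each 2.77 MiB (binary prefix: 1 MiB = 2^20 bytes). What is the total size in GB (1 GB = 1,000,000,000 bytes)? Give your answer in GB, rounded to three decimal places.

7.593 GB

Total = 2,614 × 2.77 MiB = 7240.78 MiB
= 7240.78 × 1,048,576 bytes = 7,592,508,129.28 bytes
1 GB = 1,000,000,000 bytes
7,592,508,129.28 / 1,000,000,000 = 7.593 GB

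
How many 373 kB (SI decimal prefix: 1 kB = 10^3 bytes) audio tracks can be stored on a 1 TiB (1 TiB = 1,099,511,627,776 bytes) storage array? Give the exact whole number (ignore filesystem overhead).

2,947,752

Capacity: 1 TiB = 1,099,511,627,776 bytes
Per item: 373 kB = 373,000 bytes
⌊1,099,511,627,776 / 373,000⌋ = 2,947,752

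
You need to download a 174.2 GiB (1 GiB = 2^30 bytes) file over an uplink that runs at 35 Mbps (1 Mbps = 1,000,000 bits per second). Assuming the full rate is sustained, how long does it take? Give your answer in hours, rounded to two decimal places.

11.88 hours

174.2 GiB = 187,045,825,740.8 bytes = 1,496,366,605,926.4 bits
35 Mbps = 35,000,000 bits/s
time = 1,496,366,605,926.4 / 35,000,000 = 42,753.3316 s
42,753.3316 s / 3600 = 11.88 hours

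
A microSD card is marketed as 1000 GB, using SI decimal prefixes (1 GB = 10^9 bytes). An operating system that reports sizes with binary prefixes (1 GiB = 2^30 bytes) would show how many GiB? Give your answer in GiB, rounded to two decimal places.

931.32 GiB

1000 GB × 1,000,000,000 bytes/GB = 1,000,000,000,000 bytes
1 GiB = 1,073,741,824 bytes
1,000,000,000,000 / 1,073,741,824 = 931.32 GiB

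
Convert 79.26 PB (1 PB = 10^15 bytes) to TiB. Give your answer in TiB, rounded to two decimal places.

72,086.55 TiB

79.26 PB × 1,000,000,000,000,000 bytes/PB = 79,260,000,000,000,000 bytes
1 TiB = 1,099,511,627,776 bytes
79,260,000,000,000,000 / 1,099,511,627,776 = 72,086.55 TiB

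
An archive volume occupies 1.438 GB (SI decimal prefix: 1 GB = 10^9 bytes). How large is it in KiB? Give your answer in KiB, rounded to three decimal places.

1,404,296.875 KiB

1.438 GB × 1,000,000,000 bytes/GB = 1,438,000,000 bytes
1 KiB = 2^10 bytes = 1,024 bytes
1,438,000,000 / 1,024 = 1,404,296.875 KiB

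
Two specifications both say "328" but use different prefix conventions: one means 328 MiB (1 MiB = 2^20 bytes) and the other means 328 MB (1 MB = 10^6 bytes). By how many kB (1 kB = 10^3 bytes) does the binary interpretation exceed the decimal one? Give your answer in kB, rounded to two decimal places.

328 MiB = 328 × 1,048,576 = 343,932,928 bytes
328 MB = 328 × 1,000,000 = 328,000,000 bytes
difference = 15,932,928 bytes
15,932,928 / 1,000 = 15,932.93 kB

15,932.93 kB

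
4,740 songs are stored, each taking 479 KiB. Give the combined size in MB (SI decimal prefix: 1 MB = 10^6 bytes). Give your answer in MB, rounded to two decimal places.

2,324.95 MB

Total = 4,740 × 479 KiB = 2,270,460 KiB
= 2,270,460 × 1,024 bytes = 2,324,951,040 bytes
1 MB = 1,000,000 bytes
2,324,951,040 / 1,000,000 = 2,324.95 MB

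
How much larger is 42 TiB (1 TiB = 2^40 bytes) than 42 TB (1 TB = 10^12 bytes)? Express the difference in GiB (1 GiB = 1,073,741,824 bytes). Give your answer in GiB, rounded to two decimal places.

3,892.45 GiB

42 TiB = 42 × 1,099,511,627,776 = 46,179,488,366,592 bytes
42 TB = 42 × 1,000,000,000,000 = 42,000,000,000,000 bytes
difference = 4,179,488,366,592 bytes
4,179,488,366,592 / 1,073,741,824 = 3,892.45 GiB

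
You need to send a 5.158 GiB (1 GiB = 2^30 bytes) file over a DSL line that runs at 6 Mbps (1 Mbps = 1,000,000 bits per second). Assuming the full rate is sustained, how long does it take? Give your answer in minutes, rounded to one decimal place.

123.1 minutes

5.158 GiB = 5,538,360,328.192 bytes = 44,306,882,625.536 bits
6 Mbps = 6,000,000 bits/s
time = 44,306,882,625.536 / 6,000,000 = 7,384.48 s
7,384.48 s / 60 = 123.1 minutes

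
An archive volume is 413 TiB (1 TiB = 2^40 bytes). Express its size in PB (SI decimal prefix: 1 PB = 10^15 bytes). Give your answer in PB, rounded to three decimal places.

413 TiB × 1,099,511,627,776 bytes/TiB = 454,098,302,271,488 bytes
1 PB = 10^15 bytes = 1,000,000,000,000,000 bytes
454,098,302,271,488 / 1,000,000,000,000,000 = 0.454 PB

0.454 PB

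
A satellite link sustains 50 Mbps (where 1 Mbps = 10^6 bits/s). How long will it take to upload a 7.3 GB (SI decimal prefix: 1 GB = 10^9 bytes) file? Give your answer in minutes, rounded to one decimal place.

7.3 GB = 7,300,000,000 bytes = 58,400,000,000 bits
50 Mbps = 50,000,000 bits/s
time = 58,400,000,000 / 50,000,000 = 1,168.00 s
1,168.00 s / 60 = 19.5 minutes

19.5 minutes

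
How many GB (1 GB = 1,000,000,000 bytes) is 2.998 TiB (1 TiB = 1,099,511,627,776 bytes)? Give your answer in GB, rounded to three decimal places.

2.998 TiB = 2.998 × 2^40 bytes = 3,296,335,860,072.448 bytes
1 GB = 10^9 bytes = 1,000,000,000 bytes
3,296,335,860,072.448 / 1,000,000,000 = 3,296.336 GB

3,296.336 GB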